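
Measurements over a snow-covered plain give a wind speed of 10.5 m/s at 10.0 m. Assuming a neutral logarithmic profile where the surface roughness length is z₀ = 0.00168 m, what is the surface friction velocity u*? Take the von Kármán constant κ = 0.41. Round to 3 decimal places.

u* ≈ 0.495 m/s

Log law: V(z) = (u*/κ) · ln(z/z₀) ⇒ u* = κ · V / ln(z/z₀)
u* = 0.41 × 10.5 / ln(10.0/0.00168) = 0.41 × 10.5 / 8.6915
   = 4.3050 / 8.6915 = 0.4953 m/s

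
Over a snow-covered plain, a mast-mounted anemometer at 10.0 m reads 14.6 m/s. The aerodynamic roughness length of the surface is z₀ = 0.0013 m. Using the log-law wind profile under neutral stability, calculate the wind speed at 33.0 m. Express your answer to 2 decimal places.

Log law: V(z) ∝ ln(z/z₀), so V₂/V₁ = ln(z₂/z₀) / ln(z₁/z₀).
ln(33.0/0.0013) = 10.1419, ln(10.0/0.0013) = 8.9480
V₂ = 14.6 × 10.1419/8.9480 = 14.6 × 1.1334 = 16.5481 m/s

16.55 m/s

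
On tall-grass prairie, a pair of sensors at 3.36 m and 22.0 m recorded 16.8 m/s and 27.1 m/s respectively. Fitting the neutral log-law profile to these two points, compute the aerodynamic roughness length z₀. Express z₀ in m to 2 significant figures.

z₀ ≈ 0.16 m

Log law: V(z) ∝ ln(z/z₀). With r = V₁/V₂ = 16.8/27.1 = 0.61993,
r · ln(z₂/z₀) = ln(z₁/z₀) ⇒ ln z₀ = (ln z₁ − r·ln z₂)/(1 − r)
ln z₀ = (1.21194 − 0.61993×3.09104) / 0.38007 = -1.8530
z₀ = exp(-1.8530) = 0.1568 m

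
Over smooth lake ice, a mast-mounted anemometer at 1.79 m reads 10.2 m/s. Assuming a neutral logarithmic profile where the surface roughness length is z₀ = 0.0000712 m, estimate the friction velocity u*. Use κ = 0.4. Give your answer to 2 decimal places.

Log law: V(z) = (u*/κ) · ln(z/z₀) ⇒ u* = κ · V / ln(z/z₀)
u* = 0.4 × 10.2 / ln(1.79/0.0000712) = 0.4 × 10.2 / 10.1322
   = 4.0800 / 10.1322 = 0.4027 m/s

u* ≈ 0.40 m/s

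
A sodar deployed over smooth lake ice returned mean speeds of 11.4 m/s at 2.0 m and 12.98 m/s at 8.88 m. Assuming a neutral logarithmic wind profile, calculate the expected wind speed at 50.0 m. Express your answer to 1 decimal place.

14.8 m/s

Log law: V ∝ ln(z/z₀). From the pair, with r = V₁/V₂ = 0.87827,
ln z₀ = (ln z₁ − r·ln z₂)/(1 − r) = (0.6931 − 0.87827×2.1838)/0.12173 = -10.0622 → z₀ = 0.00004266 m
V₃ = V₁ · ln(z₃/z₀)/ln(z₁/z₀) = 11.4 × 13.9742/10.7554 = 14.8118 m/s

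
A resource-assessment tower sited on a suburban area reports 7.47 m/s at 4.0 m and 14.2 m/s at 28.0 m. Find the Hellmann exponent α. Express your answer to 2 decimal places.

α ≈ 0.33

Power law: V₂/V₁ = (z₂/z₁)^α ⇒ α = ln(V₂/V₁) / ln(z₂/z₁)
α = ln(14.2/7.47) / ln(28.0/4.0) = ln(1.9009) / ln(7.0000)
  = 0.64235 / 1.94591 = 0.33010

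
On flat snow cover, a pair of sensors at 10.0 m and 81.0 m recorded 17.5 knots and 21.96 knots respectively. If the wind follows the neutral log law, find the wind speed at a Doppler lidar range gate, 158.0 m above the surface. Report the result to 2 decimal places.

23.38 knots

Log law: V ∝ ln(z/z₀). From the pair, with r = V₁/V₂ = 0.79690,
ln z₀ = (ln z₁ − r·ln z₂)/(1 − r) = (2.3026 − 0.79690×4.3944)/0.20310 = -5.9054 → z₀ = 0.002725 m
V₃ = V₁ · ln(z₃/z₀)/ln(z₁/z₀) = 17.5 × 10.9680/8.2080 = 23.3845 knots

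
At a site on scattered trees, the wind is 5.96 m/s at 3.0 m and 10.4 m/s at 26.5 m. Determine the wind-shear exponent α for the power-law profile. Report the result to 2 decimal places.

α ≈ 0.26

Power law: V₂/V₁ = (z₂/z₁)^α ⇒ α = ln(V₂/V₁) / ln(z₂/z₁)
α = ln(10.4/5.96) / ln(26.5/3.0) = ln(1.7450) / ln(8.8333)
  = 0.55674 / 2.17853 = 0.25556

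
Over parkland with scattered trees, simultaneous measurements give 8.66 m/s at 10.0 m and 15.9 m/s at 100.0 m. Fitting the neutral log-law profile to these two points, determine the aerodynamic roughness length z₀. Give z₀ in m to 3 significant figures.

z₀ ≈ 0.637 m

Log law: V(z) ∝ ln(z/z₀). With r = V₁/V₂ = 8.66/15.9 = 0.54465,
r · ln(z₂/z₀) = ln(z₁/z₀) ⇒ ln z₀ = (ln z₁ − r·ln z₂)/(1 − r)
ln z₀ = (2.30259 − 0.54465×4.60517) / 0.45535 = -0.4516
z₀ = exp(-0.4516) = 0.6366 m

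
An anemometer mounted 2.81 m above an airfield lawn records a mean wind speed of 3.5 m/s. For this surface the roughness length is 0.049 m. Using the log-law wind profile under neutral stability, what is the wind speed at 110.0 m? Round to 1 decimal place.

6.7 m/s

Log law: V(z) ∝ ln(z/z₀), so V₂/V₁ = ln(z₂/z₀) / ln(z₁/z₀).
ln(110.0/0.049) = 7.7164, ln(2.81/0.049) = 4.0491
V₂ = 3.5 × 7.7164/4.0491 = 3.5 × 1.9057 = 6.6700 m/s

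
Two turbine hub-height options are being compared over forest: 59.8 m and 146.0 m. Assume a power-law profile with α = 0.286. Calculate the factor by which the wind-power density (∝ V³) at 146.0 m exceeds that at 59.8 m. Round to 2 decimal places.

Speed ratio: V_B/V_A = (z_B/z_A)^α = (146.0/59.8)^0.286 = (2.4415)^0.286 = 1.29083
Power-density ratio: P_B/P_A = (V_B/V_A)³ = (1.29083)³ = 2.15083

2.15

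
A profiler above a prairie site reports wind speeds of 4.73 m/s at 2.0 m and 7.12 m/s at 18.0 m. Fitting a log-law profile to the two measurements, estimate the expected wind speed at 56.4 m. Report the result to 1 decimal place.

8.4 m/s

Log law: V ∝ ln(z/z₀). From the pair, with r = V₁/V₂ = 0.66433,
ln z₀ = (ln z₁ − r·ln z₂)/(1 − r) = (0.6931 − 0.66433×2.8904)/0.33567 = -3.6553 → z₀ = 0.02585 m
V₃ = V₁ · ln(z₃/z₀)/ln(z₁/z₀) = 4.73 × 7.6878/4.3485 = 8.3623 m/s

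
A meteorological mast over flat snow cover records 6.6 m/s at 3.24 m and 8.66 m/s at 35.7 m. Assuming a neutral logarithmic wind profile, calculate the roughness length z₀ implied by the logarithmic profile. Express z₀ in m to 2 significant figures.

z₀ ≈ 0.0015 m

Log law: V(z) ∝ ln(z/z₀). With r = V₁/V₂ = 6.6/8.66 = 0.76212,
r · ln(z₂/z₀) = ln(z₁/z₀) ⇒ ln z₀ = (ln z₁ − r·ln z₂)/(1 − r)
ln z₀ = (1.17557 − 0.76212×3.57515) / 0.23788 = -6.5124
z₀ = exp(-6.5124) = 0.001485 m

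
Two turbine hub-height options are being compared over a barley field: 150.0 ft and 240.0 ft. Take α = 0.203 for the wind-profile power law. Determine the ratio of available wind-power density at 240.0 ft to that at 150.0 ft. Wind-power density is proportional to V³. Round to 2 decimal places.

Speed ratio: V_B/V_A = (z_B/z_A)^α = (240.0/150.0)^0.203 = (1.6000)^0.203 = 1.10011
Power-density ratio: P_B/P_A = (V_B/V_A)³ = (1.10011)³ = 1.33140

1.33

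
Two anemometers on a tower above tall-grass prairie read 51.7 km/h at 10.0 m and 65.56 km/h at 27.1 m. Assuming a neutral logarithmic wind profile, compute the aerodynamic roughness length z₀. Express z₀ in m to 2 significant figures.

Log law: V(z) ∝ ln(z/z₀). With r = V₁/V₂ = 51.7/65.56 = 0.78859,
r · ln(z₂/z₀) = ln(z₁/z₀) ⇒ ln z₀ = (ln z₁ − r·ln z₂)/(1 − r)
ln z₀ = (2.30259 − 0.78859×3.29953) / 0.21141 = -1.4162
z₀ = exp(-1.4162) = 0.2426 m

z₀ ≈ 0.24 m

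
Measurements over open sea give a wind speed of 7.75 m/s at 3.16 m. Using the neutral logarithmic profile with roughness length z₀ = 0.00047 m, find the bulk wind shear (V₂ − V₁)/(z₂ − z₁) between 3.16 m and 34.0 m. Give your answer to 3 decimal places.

0.068 m/s/m

Log law: V₂ = V₁ · ln(z₂/z₀)/ln(z₁/z₀) = 7.75 × 11.1891/8.8133 = 9.8391 m/s
ΔV/Δz = (9.8391 − 7.75)/(34.0 − 3.16) = 2.0891/30.8400 = 0.06774 m/s/m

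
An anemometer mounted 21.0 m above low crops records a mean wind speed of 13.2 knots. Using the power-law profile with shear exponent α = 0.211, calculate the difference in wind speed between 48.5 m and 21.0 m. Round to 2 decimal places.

2.55 knots

Power law: V₂ = V₁ · (z₂/z₁)^α = 13.2 × (2.3095)^0.211 = 15.7499 knots
ΔV = 15.7499 − 13.2 = 2.5499 knots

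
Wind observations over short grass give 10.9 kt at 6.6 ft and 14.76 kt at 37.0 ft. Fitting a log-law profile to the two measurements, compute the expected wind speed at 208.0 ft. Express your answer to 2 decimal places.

Log law: V ∝ ln(z/z₀). From the pair, with r = V₁/V₂ = 0.73848,
ln z₀ = (ln z₁ − r·ln z₂)/(1 − r) = (1.8871 − 0.73848×3.6109)/0.26152 = -2.9808 → z₀ = 0.05075 ft
V₃ = V₁ · ln(z₃/z₀)/ln(z₁/z₀) = 10.9 × 8.3183/4.8679 = 18.6262 kt

18.63 kt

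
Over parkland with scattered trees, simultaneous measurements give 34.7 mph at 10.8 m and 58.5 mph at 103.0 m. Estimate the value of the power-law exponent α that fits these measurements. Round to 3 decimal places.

α ≈ 0.232

Power law: V₂/V₁ = (z₂/z₁)^α ⇒ α = ln(V₂/V₁) / ln(z₂/z₁)
α = ln(58.5/34.7) / ln(103.0/10.8) = ln(1.6859) / ln(9.5370)
  = 0.52229 / 2.25518 = 0.23159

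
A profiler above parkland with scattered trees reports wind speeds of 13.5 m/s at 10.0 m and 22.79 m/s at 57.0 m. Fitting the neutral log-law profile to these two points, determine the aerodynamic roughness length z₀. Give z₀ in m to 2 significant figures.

z₀ ≈ 0.80 m

Log law: V(z) ∝ ln(z/z₀). With r = V₁/V₂ = 13.5/22.79 = 0.59237,
r · ln(z₂/z₀) = ln(z₁/z₀) ⇒ ln z₀ = (ln z₁ − r·ln z₂)/(1 − r)
ln z₀ = (2.30259 − 0.59237×4.04305) / 0.40763 = -0.2266
z₀ = exp(-0.2266) = 0.7972 m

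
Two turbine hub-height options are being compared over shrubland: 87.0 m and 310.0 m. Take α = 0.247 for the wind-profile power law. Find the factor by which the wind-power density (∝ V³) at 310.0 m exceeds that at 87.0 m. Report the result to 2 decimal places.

2.56

Speed ratio: V_B/V_A = (z_B/z_A)^α = (310.0/87.0)^0.247 = (3.5632)^0.247 = 1.36869
Power-density ratio: P_B/P_A = (V_B/V_A)³ = (1.36869)³ = 2.56398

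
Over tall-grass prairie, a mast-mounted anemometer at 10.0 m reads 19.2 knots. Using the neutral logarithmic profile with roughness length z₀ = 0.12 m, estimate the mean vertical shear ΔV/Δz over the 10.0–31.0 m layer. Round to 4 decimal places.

0.2339 knots/m

Log law: V₂ = V₁ · ln(z₂/z₀)/ln(z₁/z₀) = 19.2 × 5.5543/4.4228 = 24.1115 knots
ΔV/Δz = (24.1115 − 19.2)/(31.0 − 10.0) = 4.9115/21.0000 = 0.23388 knots/m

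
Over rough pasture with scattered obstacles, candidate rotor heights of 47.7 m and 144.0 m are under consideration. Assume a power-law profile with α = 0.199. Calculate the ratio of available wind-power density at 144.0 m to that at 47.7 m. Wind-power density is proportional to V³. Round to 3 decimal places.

Speed ratio: V_B/V_A = (z_B/z_A)^α = (144.0/47.7)^0.199 = (3.0189)^0.199 = 1.24592
Power-density ratio: P_B/P_A = (V_B/V_A)³ = (1.24592)³ = 1.93405

1.934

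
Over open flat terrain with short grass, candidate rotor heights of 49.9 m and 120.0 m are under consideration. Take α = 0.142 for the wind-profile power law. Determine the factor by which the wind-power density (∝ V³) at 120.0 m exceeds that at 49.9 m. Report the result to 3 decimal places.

1.453

Speed ratio: V_B/V_A = (z_B/z_A)^α = (120.0/49.9)^0.142 = (2.4048)^0.142 = 1.13270
Power-density ratio: P_B/P_A = (V_B/V_A)³ = (1.13270)³ = 1.45325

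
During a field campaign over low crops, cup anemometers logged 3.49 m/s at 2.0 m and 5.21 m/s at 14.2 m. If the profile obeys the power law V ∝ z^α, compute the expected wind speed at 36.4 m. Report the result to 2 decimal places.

First find α: α = ln(V₂/V₁)/ln(z₂/z₁) = ln(5.21/3.49)/ln(14.2/2.0) = 0.40068/1.96009 = 0.2044
Extrapolate from 14.2 m to 36.4 m: V₃ = 5.21 × (36.4/14.2)^0.2044 = 5.21 × 1.2122 = 6.3155 m/s

6.32 m/s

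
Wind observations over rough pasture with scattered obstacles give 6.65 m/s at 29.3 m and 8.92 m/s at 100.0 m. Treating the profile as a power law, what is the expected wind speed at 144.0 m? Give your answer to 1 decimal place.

First find α: α = ln(V₂/V₁)/ln(z₂/z₁) = ln(8.92/6.65)/ln(100.0/29.3) = 0.29368/1.22758 = 0.2392
Extrapolate from 100.0 m to 144.0 m: V₃ = 8.92 × (144.0/100.0)^0.2392 = 8.92 × 1.0912 = 9.7331 m/s

9.7 m/s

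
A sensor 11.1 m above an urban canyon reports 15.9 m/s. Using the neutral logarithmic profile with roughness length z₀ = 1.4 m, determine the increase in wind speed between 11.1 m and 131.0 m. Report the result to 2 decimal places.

Log law: V₂ = V₁ · ln(z₂/z₀)/ln(z₁/z₀) = 15.9 × 4.5387/2.0705 = 34.8547 m/s
ΔV = 34.8547 − 15.9 = 18.9547 m/s

18.95 m/s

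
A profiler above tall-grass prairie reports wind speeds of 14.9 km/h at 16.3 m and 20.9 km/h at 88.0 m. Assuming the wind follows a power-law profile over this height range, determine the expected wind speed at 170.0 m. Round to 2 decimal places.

First find α: α = ln(V₂/V₁)/ln(z₂/z₁) = ln(20.9/14.9)/ln(88.0/16.3) = 0.33839/1.68617 = 0.2007
Extrapolate from 88.0 m to 170.0 m: V₃ = 20.9 × (170.0/88.0)^0.2007 = 20.9 × 1.1413 = 23.8526 km/h

23.85 km/h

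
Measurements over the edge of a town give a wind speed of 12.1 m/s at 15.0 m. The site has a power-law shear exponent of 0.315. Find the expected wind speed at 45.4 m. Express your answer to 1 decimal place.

Power-law profile: V₂ = V₁ · (z₂/z₁)^α
V₂ = 12.1 × (45.4/15.0)^0.315 = 12.1 × (3.0267)^0.315
    = 12.1 × 1.4174 = 17.1510 m/s

17.2 m/s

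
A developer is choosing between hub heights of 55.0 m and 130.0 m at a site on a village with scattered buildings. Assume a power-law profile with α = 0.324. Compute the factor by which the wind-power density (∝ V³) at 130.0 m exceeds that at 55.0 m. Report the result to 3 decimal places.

Speed ratio: V_B/V_A = (z_B/z_A)^α = (130.0/55.0)^0.324 = (2.3636)^0.324 = 1.32142
Power-density ratio: P_B/P_A = (V_B/V_A)³ = (1.32142)³ = 2.30739

2.307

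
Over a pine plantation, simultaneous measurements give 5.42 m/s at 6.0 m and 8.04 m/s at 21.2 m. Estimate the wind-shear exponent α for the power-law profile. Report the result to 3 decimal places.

Power law: V₂/V₁ = (z₂/z₁)^α ⇒ α = ln(V₂/V₁) / ln(z₂/z₁)
α = ln(8.04/5.42) / ln(21.2/6.0) = ln(1.4834) / ln(3.5333)
  = 0.39433 / 1.26224 = 0.31241

α ≈ 0.312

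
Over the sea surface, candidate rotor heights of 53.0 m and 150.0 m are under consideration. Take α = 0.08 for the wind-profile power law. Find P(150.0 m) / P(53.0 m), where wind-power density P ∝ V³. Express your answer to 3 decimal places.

Speed ratio: V_B/V_A = (z_B/z_A)^α = (150.0/53.0)^0.08 = (2.8302)^0.08 = 1.08679
Power-density ratio: P_B/P_A = (V_B/V_A)³ = (1.08679)³ = 1.28362

1.284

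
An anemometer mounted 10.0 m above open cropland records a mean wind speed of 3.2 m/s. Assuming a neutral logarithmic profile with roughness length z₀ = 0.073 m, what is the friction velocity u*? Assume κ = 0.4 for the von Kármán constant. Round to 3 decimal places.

Log law: V(z) = (u*/κ) · ln(z/z₀) ⇒ u* = κ · V / ln(z/z₀)
u* = 0.4 × 3.2 / ln(10.0/0.073) = 0.4 × 3.2 / 4.9199
   = 1.2800 / 4.9199 = 0.2602 m/s

u* ≈ 0.260 m/s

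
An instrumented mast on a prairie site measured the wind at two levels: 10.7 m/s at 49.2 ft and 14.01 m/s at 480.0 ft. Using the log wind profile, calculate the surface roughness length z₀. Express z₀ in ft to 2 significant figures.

z₀ ≈ 0.031 ft

Log law: V(z) ∝ ln(z/z₀). With r = V₁/V₂ = 10.7/14.01 = 0.76374,
r · ln(z₂/z₀) = ln(z₁/z₀) ⇒ ln z₀ = (ln z₁ − r·ln z₂)/(1 − r)
ln z₀ = (3.89589 − 0.76374×6.17379) / 0.23626 = -3.4677
z₀ = exp(-3.4677) = 0.03119 ft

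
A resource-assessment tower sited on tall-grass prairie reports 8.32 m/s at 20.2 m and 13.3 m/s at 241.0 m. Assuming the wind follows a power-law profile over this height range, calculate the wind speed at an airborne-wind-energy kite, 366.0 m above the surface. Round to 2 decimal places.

First find α: α = ln(V₂/V₁)/ln(z₂/z₁) = ln(13.3/8.32)/ln(241.0/20.2) = 0.46910/2.47911 = 0.1892
Extrapolate from 241.0 m to 366.0 m: V₃ = 13.3 × (366.0/241.0)^0.1892 = 13.3 × 1.0823 = 14.3942 m/s

14.39 m/s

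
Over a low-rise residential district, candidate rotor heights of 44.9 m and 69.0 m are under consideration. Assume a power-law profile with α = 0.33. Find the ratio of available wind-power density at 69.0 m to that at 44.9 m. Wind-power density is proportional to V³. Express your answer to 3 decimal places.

Speed ratio: V_B/V_A = (z_B/z_A)^α = (69.0/44.9)^0.33 = (1.5367)^0.33 = 1.15234
Power-density ratio: P_B/P_A = (V_B/V_A)³ = (1.15234)³ = 1.53016

1.530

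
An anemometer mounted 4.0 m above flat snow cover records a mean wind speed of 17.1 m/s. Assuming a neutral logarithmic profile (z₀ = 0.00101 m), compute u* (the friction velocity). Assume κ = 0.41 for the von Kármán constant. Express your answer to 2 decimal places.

u* ≈ 0.85 m/s

Log law: V(z) = (u*/κ) · ln(z/z₀) ⇒ u* = κ · V / ln(z/z₀)
u* = 0.41 × 17.1 / ln(4.0/0.00101) = 0.41 × 17.1 / 8.2841
   = 7.0110 / 8.2841 = 0.8463 m/s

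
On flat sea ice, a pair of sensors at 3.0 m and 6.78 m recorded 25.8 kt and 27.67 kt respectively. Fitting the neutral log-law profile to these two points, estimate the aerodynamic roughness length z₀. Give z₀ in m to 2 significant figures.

z₀ ≈ 0.000039 m

Log law: V(z) ∝ ln(z/z₀). With r = V₁/V₂ = 25.8/27.67 = 0.93242,
r · ln(z₂/z₀) = ln(z₁/z₀) ⇒ ln z₀ = (ln z₁ − r·ln z₂)/(1 − r)
ln z₀ = (1.09861 − 0.93242×1.91398) / 0.06758 = -10.1508
z₀ = exp(-10.1508) = 0.00003904 m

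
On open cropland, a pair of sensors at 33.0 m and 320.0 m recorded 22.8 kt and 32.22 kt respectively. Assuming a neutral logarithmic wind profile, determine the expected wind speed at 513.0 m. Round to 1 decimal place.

Log law: V ∝ ln(z/z₀). From the pair, with r = V₁/V₂ = 0.70764,
ln z₀ = (ln z₁ − r·ln z₂)/(1 − r) = (3.4965 − 0.70764×5.7683)/0.29236 = -2.0021 → z₀ = 0.1350 m
V₃ = V₁ · ln(z₃/z₀)/ln(z₁/z₀) = 22.8 × 8.2424/5.4987 = 34.1769 kt

34.2 kt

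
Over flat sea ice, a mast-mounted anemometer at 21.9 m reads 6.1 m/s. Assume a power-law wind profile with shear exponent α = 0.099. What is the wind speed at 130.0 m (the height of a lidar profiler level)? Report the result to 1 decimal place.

7.3 m/s

Power-law profile: V₂ = V₁ · (z₂/z₁)^α
V₂ = 6.1 × (130.0/21.9)^0.099 = 6.1 × (5.9361)^0.099
    = 6.1 × 1.1928 = 7.2762 m/s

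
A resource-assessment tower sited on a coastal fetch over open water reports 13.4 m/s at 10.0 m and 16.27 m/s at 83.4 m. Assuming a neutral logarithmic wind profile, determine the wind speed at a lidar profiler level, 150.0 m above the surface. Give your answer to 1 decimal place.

17.1 m/s

Log law: V ∝ ln(z/z₀). From the pair, with r = V₁/V₂ = 0.82360,
ln z₀ = (ln z₁ − r·ln z₂)/(1 − r) = (2.3026 − 0.82360×4.4236)/0.17640 = -7.6006 → z₀ = 0.0005001 m
V₃ = V₁ · ln(z₃/z₀)/ln(z₁/z₀) = 13.4 × 12.6113/9.9032 = 17.0642 m/s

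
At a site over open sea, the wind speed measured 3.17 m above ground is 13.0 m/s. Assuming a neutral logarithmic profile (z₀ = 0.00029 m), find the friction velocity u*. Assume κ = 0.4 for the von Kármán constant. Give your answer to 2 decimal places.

Log law: V(z) = (u*/κ) · ln(z/z₀) ⇒ u* = κ · V / ln(z/z₀)
u* = 0.4 × 13.0 / ln(3.17/0.00029) = 0.4 × 13.0 / 9.2994
   = 5.2000 / 9.2994 = 0.5592 m/s

u* ≈ 0.56 m/s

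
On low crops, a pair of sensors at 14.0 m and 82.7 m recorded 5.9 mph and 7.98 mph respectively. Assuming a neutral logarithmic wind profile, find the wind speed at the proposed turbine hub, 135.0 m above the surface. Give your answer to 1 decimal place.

Log law: V ∝ ln(z/z₀). From the pair, with r = V₁/V₂ = 0.73935,
ln z₀ = (ln z₁ − r·ln z₂)/(1 − r) = (2.6391 − 0.73935×4.4152)/0.26065 = -2.3991 → z₀ = 0.09080 m
V₃ = V₁ · ln(z₃/z₀)/ln(z₁/z₀) = 5.9 × 7.3044/5.0382 = 8.5539 mph

8.6 mph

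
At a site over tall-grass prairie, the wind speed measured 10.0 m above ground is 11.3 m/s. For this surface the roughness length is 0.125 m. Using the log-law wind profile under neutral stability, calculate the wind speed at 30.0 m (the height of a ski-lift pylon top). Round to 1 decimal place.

14.1 m/s

Log law: V(z) ∝ ln(z/z₀), so V₂/V₁ = ln(z₂/z₀) / ln(z₁/z₀).
ln(30.0/0.125) = 5.4806, ln(10.0/0.125) = 4.3820
V₂ = 11.3 × 5.4806/4.3820 = 11.3 × 1.2507 = 14.1330 m/s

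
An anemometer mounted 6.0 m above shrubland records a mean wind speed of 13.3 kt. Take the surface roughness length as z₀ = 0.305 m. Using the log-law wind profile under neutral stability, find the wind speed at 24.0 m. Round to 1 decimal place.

19.5 kt

Log law: V(z) ∝ ln(z/z₀), so V₂/V₁ = ln(z₂/z₀) / ln(z₁/z₀).
ln(24.0/0.305) = 4.3655, ln(6.0/0.305) = 2.9792
V₂ = 13.3 × 4.3655/2.9792 = 13.3 × 1.4653 = 19.4888 kt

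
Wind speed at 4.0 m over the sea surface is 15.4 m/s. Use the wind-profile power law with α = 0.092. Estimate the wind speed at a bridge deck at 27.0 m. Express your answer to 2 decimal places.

18.36 m/s

Power-law profile: V₂ = V₁ · (z₂/z₁)^α
V₂ = 15.4 × (27.0/4.0)^0.092 = 15.4 × (6.7500)^0.092
    = 15.4 × 1.1921 = 18.3576 m/s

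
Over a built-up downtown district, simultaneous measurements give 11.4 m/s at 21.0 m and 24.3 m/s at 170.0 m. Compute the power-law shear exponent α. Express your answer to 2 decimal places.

α ≈ 0.36

Power law: V₂/V₁ = (z₂/z₁)^α ⇒ α = ln(V₂/V₁) / ln(z₂/z₁)
α = ln(24.3/11.4) / ln(170.0/21.0) = ln(2.1316) / ln(8.0952)
  = 0.75686 / 2.09128 = 0.36191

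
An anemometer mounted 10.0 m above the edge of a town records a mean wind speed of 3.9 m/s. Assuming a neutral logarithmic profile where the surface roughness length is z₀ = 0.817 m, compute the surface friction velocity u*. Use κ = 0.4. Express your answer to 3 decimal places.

Log law: V(z) = (u*/κ) · ln(z/z₀) ⇒ u* = κ · V / ln(z/z₀)
u* = 0.4 × 3.9 / ln(10.0/0.817) = 0.4 × 3.9 / 2.5047
   = 1.5600 / 2.5047 = 0.6228 m/s

u* ≈ 0.623 m/s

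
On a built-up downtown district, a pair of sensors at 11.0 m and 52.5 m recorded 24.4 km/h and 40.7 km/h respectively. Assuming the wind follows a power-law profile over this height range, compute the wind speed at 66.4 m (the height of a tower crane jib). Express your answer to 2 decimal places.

43.95 km/h

First find α: α = ln(V₂/V₁)/ln(z₂/z₁) = ln(40.7/24.4)/ln(52.5/11.0) = 0.51164/1.56292 = 0.3274
Extrapolate from 52.5 m to 66.4 m: V₃ = 40.7 × (66.4/52.5)^0.3274 = 40.7 × 1.0799 = 43.9530 km/h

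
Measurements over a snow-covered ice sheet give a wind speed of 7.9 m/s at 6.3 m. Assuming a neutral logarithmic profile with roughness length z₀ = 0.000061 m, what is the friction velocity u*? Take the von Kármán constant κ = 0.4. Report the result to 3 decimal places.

u* ≈ 0.274 m/s

Log law: V(z) = (u*/κ) · ln(z/z₀) ⇒ u* = κ · V / ln(z/z₀)
u* = 0.4 × 7.9 / ln(6.3/0.000061) = 0.4 × 7.9 / 11.5452
   = 3.1600 / 11.5452 = 0.2737 m/s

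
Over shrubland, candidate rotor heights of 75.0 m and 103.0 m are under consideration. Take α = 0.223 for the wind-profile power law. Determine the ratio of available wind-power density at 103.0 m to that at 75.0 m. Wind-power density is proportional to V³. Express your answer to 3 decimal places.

1.236

Speed ratio: V_B/V_A = (z_B/z_A)^α = (103.0/75.0)^0.223 = (1.3733)^0.223 = 1.07331
Power-density ratio: P_B/P_A = (V_B/V_A)³ = (1.07331)³ = 1.23644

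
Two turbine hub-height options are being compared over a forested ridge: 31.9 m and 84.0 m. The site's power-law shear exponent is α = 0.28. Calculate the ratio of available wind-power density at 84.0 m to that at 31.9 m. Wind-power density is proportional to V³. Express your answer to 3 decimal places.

2.255

Speed ratio: V_B/V_A = (z_B/z_A)^α = (84.0/31.9)^0.28 = (2.6332)^0.28 = 1.31140
Power-density ratio: P_B/P_A = (V_B/V_A)³ = (1.31140)³ = 2.25533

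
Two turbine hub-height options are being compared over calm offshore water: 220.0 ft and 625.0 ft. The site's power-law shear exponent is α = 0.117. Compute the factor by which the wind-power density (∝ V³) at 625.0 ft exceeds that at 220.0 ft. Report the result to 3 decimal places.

Speed ratio: V_B/V_A = (z_B/z_A)^α = (625.0/220.0)^0.117 = (2.8409)^0.117 = 1.12994
Power-density ratio: P_B/P_A = (V_B/V_A)³ = (1.12994)³ = 1.44266

1.443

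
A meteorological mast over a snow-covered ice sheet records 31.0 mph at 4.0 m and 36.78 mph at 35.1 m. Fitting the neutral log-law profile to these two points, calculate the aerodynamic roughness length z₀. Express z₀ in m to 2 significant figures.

z₀ ≈ 0.000035 m

Log law: V(z) ∝ ln(z/z₀). With r = V₁/V₂ = 31.0/36.78 = 0.84285,
r · ln(z₂/z₀) = ln(z₁/z₀) ⇒ ln z₀ = (ln z₁ − r·ln z₂)/(1 − r)
ln z₀ = (1.38629 − 0.84285×3.55820) / 0.15715 = -10.2623
z₀ = exp(-10.2623) = 0.00003492 m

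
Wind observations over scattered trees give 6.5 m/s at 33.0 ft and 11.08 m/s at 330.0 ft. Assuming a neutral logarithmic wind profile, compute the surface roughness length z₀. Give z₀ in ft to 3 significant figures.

Log law: V(z) ∝ ln(z/z₀). With r = V₁/V₂ = 6.5/11.08 = 0.58664,
r · ln(z₂/z₀) = ln(z₁/z₀) ⇒ ln z₀ = (ln z₁ − r·ln z₂)/(1 − r)
ln z₀ = (3.49651 − 0.58664×5.79909) / 0.41336 = 0.2286
z₀ = exp(0.2286) = 1.257 ft

z₀ ≈ 1.26 ft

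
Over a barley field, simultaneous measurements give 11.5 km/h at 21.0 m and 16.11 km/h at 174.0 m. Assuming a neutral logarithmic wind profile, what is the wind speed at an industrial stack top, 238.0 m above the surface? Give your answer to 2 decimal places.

16.79 km/h

Log law: V ∝ ln(z/z₀). From the pair, with r = V₁/V₂ = 0.71384,
ln z₀ = (ln z₁ − r·ln z₂)/(1 − r) = (3.0445 − 0.71384×5.1591)/0.28616 = -2.2303 → z₀ = 0.1075 m
V₃ = V₁ · ln(z₃/z₀)/ln(z₁/z₀) = 11.5 × 7.7026/5.2749 = 16.7929 km/h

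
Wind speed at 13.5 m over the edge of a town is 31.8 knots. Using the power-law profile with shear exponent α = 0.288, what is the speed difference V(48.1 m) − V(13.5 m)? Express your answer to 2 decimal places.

Power law: V₂ = V₁ · (z₂/z₁)^α = 31.8 × (3.5630)^0.288 = 45.8510 knots
ΔV = 45.8510 − 31.8 = 14.0510 knots

14.05 knots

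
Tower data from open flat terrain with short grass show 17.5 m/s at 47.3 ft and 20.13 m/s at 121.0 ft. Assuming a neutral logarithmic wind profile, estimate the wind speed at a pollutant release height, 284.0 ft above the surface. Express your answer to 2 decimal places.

22.52 m/s

Log law: V ∝ ln(z/z₀). From the pair, with r = V₁/V₂ = 0.86935,
ln z₀ = (ln z₁ − r·ln z₂)/(1 − r) = (3.8565 − 0.86935×4.7958)/0.13065 = -2.3935 → z₀ = 0.09131 ft
V₃ = V₁ · ln(z₃/z₀)/ln(z₁/z₀) = 17.5 × 8.0424/6.2500 = 22.5189 m/s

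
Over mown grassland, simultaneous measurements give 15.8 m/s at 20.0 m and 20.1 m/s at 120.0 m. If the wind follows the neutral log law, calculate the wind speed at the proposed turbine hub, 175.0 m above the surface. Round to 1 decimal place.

21.0 m/s

Log law: V ∝ ln(z/z₀). From the pair, with r = V₁/V₂ = 0.78607,
ln z₀ = (ln z₁ − r·ln z₂)/(1 − r) = (2.9957 − 0.78607×4.7875)/0.21393 = -3.5879 → z₀ = 0.02766 m
V₃ = V₁ · ln(z₃/z₀)/ln(z₁/z₀) = 15.8 × 8.7527/6.5837 = 21.0055 m/s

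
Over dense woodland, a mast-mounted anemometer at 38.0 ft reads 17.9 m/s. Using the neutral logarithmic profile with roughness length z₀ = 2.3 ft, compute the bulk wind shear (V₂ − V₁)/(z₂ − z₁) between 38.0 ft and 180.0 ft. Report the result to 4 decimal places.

Log law: V₂ = V₁ · ln(z₂/z₀)/ln(z₁/z₀) = 17.9 × 4.3600/2.8047 = 27.8267 m/s
ΔV/Δz = (27.8267 − 17.9)/(180.0 − 38.0) = 9.9267/142.0000 = 0.06991 m/s/ft

0.0699 m/s/ft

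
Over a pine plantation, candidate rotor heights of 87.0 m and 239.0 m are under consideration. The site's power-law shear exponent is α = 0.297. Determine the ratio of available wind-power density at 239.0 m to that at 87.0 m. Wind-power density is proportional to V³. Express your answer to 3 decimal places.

2.461

Speed ratio: V_B/V_A = (z_B/z_A)^α = (239.0/87.0)^0.297 = (2.7471)^0.297 = 1.35004
Power-density ratio: P_B/P_A = (V_B/V_A)³ = (1.35004)³ = 2.46060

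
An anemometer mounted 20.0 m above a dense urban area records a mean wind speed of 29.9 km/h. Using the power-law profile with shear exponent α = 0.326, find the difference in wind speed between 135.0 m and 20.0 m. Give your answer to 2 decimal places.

Power law: V₂ = V₁ · (z₂/z₁)^α = 29.9 × (6.7500)^0.326 = 55.7217 km/h
ΔV = 55.7217 − 29.9 = 25.8217 km/h

25.82 km/h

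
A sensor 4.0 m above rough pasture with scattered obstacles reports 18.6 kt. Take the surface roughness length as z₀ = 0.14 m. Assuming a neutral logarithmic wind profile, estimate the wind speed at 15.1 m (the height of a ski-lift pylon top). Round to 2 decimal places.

25.97 kt

Log law: V(z) ∝ ln(z/z₀), so V₂/V₁ = ln(z₂/z₀) / ln(z₁/z₀).
ln(15.1/0.14) = 4.6808, ln(4.0/0.14) = 3.3524
V₂ = 18.6 × 4.6808/3.3524 = 18.6 × 1.3963 = 25.9703 kt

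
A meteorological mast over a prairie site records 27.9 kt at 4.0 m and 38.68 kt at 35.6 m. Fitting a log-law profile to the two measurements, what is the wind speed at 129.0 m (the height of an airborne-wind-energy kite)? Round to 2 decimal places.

45.03 kt

Log law: V ∝ ln(z/z₀). From the pair, with r = V₁/V₂ = 0.72130,
ln z₀ = (ln z₁ − r·ln z₂)/(1 − r) = (1.3863 − 0.72130×3.5723)/0.27870 = -4.2715 → z₀ = 0.01396 m
V₃ = V₁ · ln(z₃/z₀)/ln(z₁/z₀) = 27.9 × 9.1313/5.6578 = 45.0288 kt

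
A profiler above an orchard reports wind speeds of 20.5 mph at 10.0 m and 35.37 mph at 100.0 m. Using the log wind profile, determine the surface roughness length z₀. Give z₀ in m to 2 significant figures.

Log law: V(z) ∝ ln(z/z₀). With r = V₁/V₂ = 20.5/35.37 = 0.57959,
r · ln(z₂/z₀) = ln(z₁/z₀) ⇒ ln z₀ = (ln z₁ − r·ln z₂)/(1 − r)
ln z₀ = (2.30259 − 0.57959×4.60517) / 0.42041 = -0.8718
z₀ = exp(-0.8718) = 0.4182 m

z₀ ≈ 0.42 m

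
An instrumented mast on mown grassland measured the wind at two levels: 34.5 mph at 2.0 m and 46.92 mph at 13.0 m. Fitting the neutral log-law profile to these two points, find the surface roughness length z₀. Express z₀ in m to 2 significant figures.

Log law: V(z) ∝ ln(z/z₀). With r = V₁/V₂ = 34.5/46.92 = 0.73529,
r · ln(z₂/z₀) = ln(z₁/z₀) ⇒ ln z₀ = (ln z₁ − r·ln z₂)/(1 − r)
ln z₀ = (0.69315 − 0.73529×2.56495) / 0.26471 = -4.5063
z₀ = exp(-4.5063) = 0.01104 m

z₀ ≈ 0.011 m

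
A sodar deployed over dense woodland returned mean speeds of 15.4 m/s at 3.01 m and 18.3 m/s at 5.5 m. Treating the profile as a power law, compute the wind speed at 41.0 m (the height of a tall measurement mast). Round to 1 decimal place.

First find α: α = ln(V₂/V₁)/ln(z₂/z₁) = ln(18.3/15.4)/ln(5.5/3.01) = 0.17253/0.60281 = 0.2862
Extrapolate from 5.5 m to 41.0 m: V₃ = 18.3 × (41.0/5.5)^0.2862 = 18.3 × 1.7771 = 32.5201 m/s

32.5 m/s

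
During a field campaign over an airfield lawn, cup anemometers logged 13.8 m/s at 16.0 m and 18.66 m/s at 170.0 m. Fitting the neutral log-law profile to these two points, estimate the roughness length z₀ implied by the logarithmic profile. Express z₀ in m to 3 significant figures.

z₀ ≈ 0.0195 m

Log law: V(z) ∝ ln(z/z₀). With r = V₁/V₂ = 13.8/18.66 = 0.73955,
r · ln(z₂/z₀) = ln(z₁/z₀) ⇒ ln z₀ = (ln z₁ − r·ln z₂)/(1 − r)
ln z₀ = (2.77259 − 0.73955×5.13580) / 0.26045 = -3.9378
z₀ = exp(-3.9378) = 0.01949 m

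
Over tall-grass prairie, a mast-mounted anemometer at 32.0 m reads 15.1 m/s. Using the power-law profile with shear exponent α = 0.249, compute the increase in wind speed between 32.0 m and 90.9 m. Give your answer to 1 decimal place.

4.5 m/s

Power law: V₂ = V₁ · (z₂/z₁)^α = 15.1 × (2.8406)^0.249 = 19.5829 m/s
ΔV = 19.5829 − 15.1 = 4.4829 m/s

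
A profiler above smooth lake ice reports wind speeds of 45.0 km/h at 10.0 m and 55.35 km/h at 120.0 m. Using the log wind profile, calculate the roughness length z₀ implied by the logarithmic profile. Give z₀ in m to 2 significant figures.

z₀ ≈ 0.00020 m

Log law: V(z) ∝ ln(z/z₀). With r = V₁/V₂ = 45.0/55.35 = 0.81301,
r · ln(z₂/z₀) = ln(z₁/z₀) ⇒ ln z₀ = (ln z₁ − r·ln z₂)/(1 − r)
ln z₀ = (2.30259 − 0.81301×4.78749) / 0.18699 = -8.5014
z₀ = exp(-8.5014) = 0.0002032 m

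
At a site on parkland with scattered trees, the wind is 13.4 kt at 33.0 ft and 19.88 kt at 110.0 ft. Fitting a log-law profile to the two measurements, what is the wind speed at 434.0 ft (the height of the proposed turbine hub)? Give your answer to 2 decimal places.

Log law: V ∝ ln(z/z₀). From the pair, with r = V₁/V₂ = 0.67404,
ln z₀ = (ln z₁ − r·ln z₂)/(1 − r) = (3.4965 − 0.67404×4.7005)/0.32596 = 1.0068 → z₀ = 2.737 ft
V₃ = V₁ · ln(z₃/z₀)/ln(z₁/z₀) = 13.4 × 5.0662/2.4897 = 27.2674 kt

27.27 kt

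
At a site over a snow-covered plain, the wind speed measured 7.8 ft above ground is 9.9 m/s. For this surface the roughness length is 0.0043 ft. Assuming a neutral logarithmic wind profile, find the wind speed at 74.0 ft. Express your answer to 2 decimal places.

Log law: V(z) ∝ ln(z/z₀), so V₂/V₁ = ln(z₂/z₀) / ln(z₁/z₀).
ln(74.0/0.0043) = 9.7532, ln(7.8/0.0043) = 7.5033
V₂ = 9.9 × 9.7532/7.5033 = 9.9 × 1.2999 = 12.8686 m/s

12.87 m/s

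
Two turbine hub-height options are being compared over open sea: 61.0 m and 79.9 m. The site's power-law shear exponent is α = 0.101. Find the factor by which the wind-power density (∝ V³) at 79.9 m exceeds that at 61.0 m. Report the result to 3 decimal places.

1.085

Speed ratio: V_B/V_A = (z_B/z_A)^α = (79.9/61.0)^0.101 = (1.3098)^0.101 = 1.02764
Power-density ratio: P_B/P_A = (V_B/V_A)³ = (1.02764)³ = 1.08522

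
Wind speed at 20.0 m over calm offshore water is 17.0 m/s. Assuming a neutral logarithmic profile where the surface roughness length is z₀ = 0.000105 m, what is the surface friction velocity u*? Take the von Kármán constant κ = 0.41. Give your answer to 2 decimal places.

u* ≈ 0.57 m/s

Log law: V(z) = (u*/κ) · ln(z/z₀) ⇒ u* = κ · V / ln(z/z₀)
u* = 0.41 × 17.0 / ln(20.0/0.000105) = 0.41 × 17.0 / 12.1573
   = 6.9700 / 12.1573 = 0.5733 m/s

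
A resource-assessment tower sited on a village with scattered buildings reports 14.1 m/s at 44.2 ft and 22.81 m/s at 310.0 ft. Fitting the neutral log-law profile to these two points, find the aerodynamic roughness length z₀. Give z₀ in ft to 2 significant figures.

z₀ ≈ 1.9 ft

Log law: V(z) ∝ ln(z/z₀). With r = V₁/V₂ = 14.1/22.81 = 0.61815,
r · ln(z₂/z₀) = ln(z₁/z₀) ⇒ ln z₀ = (ln z₁ − r·ln z₂)/(1 − r)
ln z₀ = (3.78872 − 0.61815×5.73657) / 0.38185 = 0.6355
z₀ = exp(0.6355) = 1.888 ft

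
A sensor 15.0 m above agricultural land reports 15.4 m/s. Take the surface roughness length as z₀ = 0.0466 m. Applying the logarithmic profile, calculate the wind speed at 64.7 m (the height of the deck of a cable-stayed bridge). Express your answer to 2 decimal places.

Log law: V(z) ∝ ln(z/z₀), so V₂/V₁ = ln(z₂/z₀) / ln(z₁/z₀).
ln(64.7/0.0466) = 7.2359, ln(15.0/0.0466) = 5.7742
V₂ = 15.4 × 7.2359/5.7742 = 15.4 × 1.2531 = 19.2984 m/s

19.30 m/s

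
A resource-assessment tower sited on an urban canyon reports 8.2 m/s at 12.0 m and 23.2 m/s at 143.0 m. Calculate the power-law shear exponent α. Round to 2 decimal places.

α ≈ 0.42

Power law: V₂/V₁ = (z₂/z₁)^α ⇒ α = ln(V₂/V₁) / ln(z₂/z₁)
α = ln(23.2/8.2) / ln(143.0/12.0) = ln(2.8293) / ln(11.9167)
  = 1.04002 / 2.47794 = 0.41971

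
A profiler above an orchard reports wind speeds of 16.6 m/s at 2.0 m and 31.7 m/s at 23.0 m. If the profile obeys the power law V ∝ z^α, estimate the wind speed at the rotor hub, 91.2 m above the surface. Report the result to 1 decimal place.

First find α: α = ln(V₂/V₁)/ln(z₂/z₁) = ln(31.7/16.6)/ln(23.0/2.0) = 0.64691/2.44235 = 0.2649
Extrapolate from 23.0 m to 91.2 m: V₃ = 31.7 × (91.2/23.0)^0.2649 = 31.7 × 1.4403 = 45.6588 m/s

45.7 m/s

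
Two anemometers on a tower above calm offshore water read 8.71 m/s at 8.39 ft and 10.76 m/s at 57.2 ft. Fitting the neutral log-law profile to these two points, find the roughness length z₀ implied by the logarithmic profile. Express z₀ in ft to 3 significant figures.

Log law: V(z) ∝ ln(z/z₀). With r = V₁/V₂ = 8.71/10.76 = 0.80948,
r · ln(z₂/z₀) = ln(z₁/z₀) ⇒ ln z₀ = (ln z₁ − r·ln z₂)/(1 − r)
ln z₀ = (2.12704 − 0.80948×4.04655) / 0.19052 = -6.0286
z₀ = exp(-6.0286) = 0.002409 ft

z₀ ≈ 0.00241 ft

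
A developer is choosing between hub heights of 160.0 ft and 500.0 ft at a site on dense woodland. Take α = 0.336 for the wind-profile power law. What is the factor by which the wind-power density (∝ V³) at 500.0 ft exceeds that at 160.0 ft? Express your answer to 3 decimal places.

3.154

Speed ratio: V_B/V_A = (z_B/z_A)^α = (500.0/160.0)^0.336 = (3.1250)^0.336 = 1.46646
Power-density ratio: P_B/P_A = (V_B/V_A)³ = (1.46646)³ = 3.15362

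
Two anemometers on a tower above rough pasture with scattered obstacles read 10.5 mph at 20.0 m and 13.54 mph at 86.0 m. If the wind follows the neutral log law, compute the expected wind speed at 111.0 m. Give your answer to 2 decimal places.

Log law: V ∝ ln(z/z₀). From the pair, with r = V₁/V₂ = 0.77548,
ln z₀ = (ln z₁ − r·ln z₂)/(1 − r) = (2.9957 − 0.77548×4.4543)/0.22452 = -2.0422 → z₀ = 0.1297 m
V₃ = V₁ · ln(z₃/z₀)/ln(z₁/z₀) = 10.5 × 6.7518/5.0380 = 14.0718 mph

14.07 mph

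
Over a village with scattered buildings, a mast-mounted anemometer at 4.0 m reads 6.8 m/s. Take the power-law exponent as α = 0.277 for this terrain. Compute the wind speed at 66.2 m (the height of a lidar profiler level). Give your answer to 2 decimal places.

14.80 m/s

Power-law profile: V₂ = V₁ · (z₂/z₁)^α
V₂ = 6.8 × (66.2/4.0)^0.277 = 6.8 × (16.5500)^0.277
    = 6.8 × 2.1757 = 14.7950 m/s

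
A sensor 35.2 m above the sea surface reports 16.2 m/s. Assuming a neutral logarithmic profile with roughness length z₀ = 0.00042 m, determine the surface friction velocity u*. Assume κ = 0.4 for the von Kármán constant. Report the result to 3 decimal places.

u* ≈ 0.572 m/s

Log law: V(z) = (u*/κ) · ln(z/z₀) ⇒ u* = κ · V / ln(z/z₀)
u* = 0.4 × 16.2 / ln(35.2/0.00042) = 0.4 × 16.2 / 11.3363
   = 6.4800 / 11.3363 = 0.5716 m/s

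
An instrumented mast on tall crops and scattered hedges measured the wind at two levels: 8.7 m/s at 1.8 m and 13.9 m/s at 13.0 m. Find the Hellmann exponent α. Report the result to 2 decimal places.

α ≈ 0.24

Power law: V₂/V₁ = (z₂/z₁)^α ⇒ α = ln(V₂/V₁) / ln(z₂/z₁)
α = ln(13.9/8.7) / ln(13.0/1.8) = ln(1.5977) / ln(7.2222)
  = 0.46857 / 1.97716 = 0.23699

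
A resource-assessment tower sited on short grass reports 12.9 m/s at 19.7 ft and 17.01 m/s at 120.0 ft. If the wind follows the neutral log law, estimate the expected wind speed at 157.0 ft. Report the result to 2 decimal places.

Log law: V ∝ ln(z/z₀). From the pair, with r = V₁/V₂ = 0.75838,
ln z₀ = (ln z₁ − r·ln z₂)/(1 − r) = (2.9806 − 0.75838×4.7875)/0.24162 = -2.6906 → z₀ = 0.06784 ft
V₃ = V₁ · ln(z₃/z₀)/ln(z₁/z₀) = 12.9 × 7.7468/5.6712 = 17.6213 m/s

17.62 m/s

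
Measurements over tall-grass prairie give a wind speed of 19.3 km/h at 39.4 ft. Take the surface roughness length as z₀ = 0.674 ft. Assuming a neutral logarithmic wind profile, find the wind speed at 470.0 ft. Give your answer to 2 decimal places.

Log law: V(z) ∝ ln(z/z₀), so V₂/V₁ = ln(z₂/z₀) / ln(z₁/z₀).
ln(470.0/0.674) = 6.5473, ln(39.4/0.674) = 4.0683
V₂ = 19.3 × 6.5473/4.0683 = 19.3 × 1.6093 = 31.0602 km/h

31.06 km/h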